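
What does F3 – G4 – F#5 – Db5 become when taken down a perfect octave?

F2 G3 F#4 Db4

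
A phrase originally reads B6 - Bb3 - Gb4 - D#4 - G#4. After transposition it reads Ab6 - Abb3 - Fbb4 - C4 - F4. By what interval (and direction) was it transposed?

Take the first pair: B6 → Ab6. B to A spans 2 letter names, so the interval is some kind of second.
Ab6 to B6 is 3 semitones, which makes it an augmented second; the second version is lower, so the direction is down.
Checking another pair — G#4 → F4 — gives the same interval.

down an augmented second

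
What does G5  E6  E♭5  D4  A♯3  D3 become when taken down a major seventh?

Ab4 F5 Fb4 Eb3 B2 Eb2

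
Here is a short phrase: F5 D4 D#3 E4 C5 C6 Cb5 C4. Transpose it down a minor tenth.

D4 B2 B#1 C#3 A3 A4 Ab3 A2

F5: a tenth down reaches D, and 15 semitones makes it D4.
A minor tenth down from D4 gives B2.
A minor tenth down from D#3 gives B#1.
A minor tenth down from E4 gives C#3.
A minor tenth down from C5 gives A3.
C6 down a minor tenth is A4.
Cb5 down a minor tenth is Ab3.
C4 down a minor tenth is A2.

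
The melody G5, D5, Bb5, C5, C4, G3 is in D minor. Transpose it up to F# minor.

D minor to F# minor up is a major third, so every note moves up by that interval.
G5 gives B5
D5 gives F#5
Bb5 gives D6
C5 gives E5
C4 gives E4
G3 gives B3

B5 F#5 D6 E5 E4 B3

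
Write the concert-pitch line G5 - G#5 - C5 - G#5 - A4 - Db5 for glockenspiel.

G3 G#3 C3 G#3 A2 Db3

Written C4 sounds as C6 on the glockenspiel, so concert pitches are written a perfect fifteenth down.
G5 becomes G3
G#5 becomes G#3
C5 becomes C3
G#5 becomes G#3
A4 becomes A2
Db5 becomes Db3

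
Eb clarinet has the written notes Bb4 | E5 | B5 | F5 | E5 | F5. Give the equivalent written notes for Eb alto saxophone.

Bb5 E6 B6 F6 E6 F6

First find concert pitch: the Eb clarinet sounds a minor third above written, so Bb4 E5 B5 F5 E5 F5 sounds Db5 G5 D6 Ab5 G5 Ab5.
Then write for Eb alto saxophone: it sounds a major sixth below written, so the part must be a major sixth above concert.
Db5 → Bb5
G5 → E6
D6 → B6
Ab5 → F6
G5 → E6
Ab5 → F6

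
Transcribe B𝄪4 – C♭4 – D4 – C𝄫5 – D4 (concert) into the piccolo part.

Written C4 sounds as C5 on the piccolo, so concert pitches are written a perfect octave down.
B##4 to B##3
Cb4 to Cb3
D4 to D3
Cbb5 to Cbb4
D4 to D3

B##3 Cb3 D3 Cbb4 D3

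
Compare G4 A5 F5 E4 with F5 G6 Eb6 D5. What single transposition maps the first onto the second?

Take the first pair: G4 → F5. G to F spans 7 letter names, so the interval is some kind of seventh.
G4 to F5 is 10 semitones, which makes it a minor seventh; the second version is higher, so the direction is up.
Checking another pair — E4 → D5 — gives the same interval.

up a minor seventh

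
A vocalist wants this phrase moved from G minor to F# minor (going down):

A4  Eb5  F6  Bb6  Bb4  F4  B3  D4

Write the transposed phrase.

From G down to F# is a minor second; apply that to each pitch.
A4 gives G#4
Eb5 gives D5
F6 gives E6
Bb6 gives A6
Bb4 gives A4
F4 gives E4
B3 gives A#3
D4 gives C#4

G#4 D5 E6 A6 A4 E4 A#3 C#4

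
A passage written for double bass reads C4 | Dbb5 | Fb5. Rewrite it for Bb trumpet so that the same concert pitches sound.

First find concert pitch: the double bass sounds a perfect octave below written, so C4 Dbb5 Fb5 sounds C3 Dbb4 Fb4.
Then write for Bb trumpet: it sounds a major second below written, so the part must be a major second above concert.
C3 → D3
Dbb4 → Ebb4
Fb4 → Gb4

D3 Ebb4 Gb4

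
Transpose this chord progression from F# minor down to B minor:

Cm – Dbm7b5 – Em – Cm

Fm Gbm7b5 Am Fm

F# minor down to B minor is a perfect fifth; each chord root moves by that interval while the quality stays the same.
Cm: root C down a perfect fifth → F, giving Fm.
Dbm7b5: root Db down a perfect fifth → Gb, giving Gbm7b5.
Em: root E down a perfect fifth → A, giving Am.
Cm: root C down a perfect fifth → F, giving Fm.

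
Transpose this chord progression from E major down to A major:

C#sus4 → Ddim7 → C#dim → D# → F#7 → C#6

E major down to A major is a perfect fifth; each chord root moves by that interval while the quality stays the same.
C#sus4: root C# down a perfect fifth → F#, giving F#sus4.
Ddim7: root D down a perfect fifth → G, giving Gdim7.
C#dim: root C# down a perfect fifth → F#, giving F#dim.
D#: root D# down a perfect fifth → G#, giving G#.
F#7: root F# down a perfect fifth → B, giving B7.
C#6: root C# down a perfect fifth → F#, giving F#6.

F#sus4 Gdim7 F#dim G# B7 F#6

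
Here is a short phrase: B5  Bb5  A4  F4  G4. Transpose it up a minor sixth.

B5 up a minor sixth is G6.
A minor sixth up from Bb5 gives Gb6.
A4 up a minor sixth is F5.
F4 up a minor sixth is Db5.
A minor sixth up from G4 gives Eb5.

G6 Gb6 F5 Db5 Eb5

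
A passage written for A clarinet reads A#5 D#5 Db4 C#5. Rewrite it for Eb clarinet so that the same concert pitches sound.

D##5 G##4 G3 F##4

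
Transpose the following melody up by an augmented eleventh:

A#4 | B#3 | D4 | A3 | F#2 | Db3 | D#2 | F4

D##6 E##5 G#5 D#5 B#3 G4 G##3 B5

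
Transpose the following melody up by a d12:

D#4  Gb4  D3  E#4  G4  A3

A diminished twelfth up from D#4 gives A5.
A diminished twelfth up from Gb4 gives Dbb6.
A diminished twelfth up from D3 gives Ab4.
A diminished twelfth up from E#4 gives B5.
A diminished twelfth up from G4 gives Db6.
A3 up a diminished twelfth is Eb5.

A5 Dbb6 Ab4 B5 Db6 Eb5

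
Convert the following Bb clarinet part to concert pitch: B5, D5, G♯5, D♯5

A5 C5 F#5 C#5

The Bb clarinet sounds a major second below written, so transpose each written note down a major second.
B5 gives A5
D5 gives C5
G#5 gives F#5
D#5 gives C#5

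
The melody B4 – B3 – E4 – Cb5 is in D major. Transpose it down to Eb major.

D major to Eb major down is a major seventh, so every note moves down by that interval.
B4 becomes C4
B3 becomes C3
E4 becomes F3
Cb5 becomes Dbb4

C4 C3 F3 Dbb4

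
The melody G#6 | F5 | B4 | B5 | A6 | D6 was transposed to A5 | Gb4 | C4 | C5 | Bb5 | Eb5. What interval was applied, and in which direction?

down a major seventh

From G#6 to A5 is 7 letter names — a seventh of some quality.
A5 to G#6 is 11 semitones, which makes it a major seventh; the second version is lower, so the direction is down.
Checking another pair — D6 → Eb5 — gives the same interval.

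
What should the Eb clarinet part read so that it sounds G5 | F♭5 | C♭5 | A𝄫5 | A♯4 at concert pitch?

E5 Db5 Ab4 Fb5 F##4

Written C4 sounds as Eb4 on the Eb clarinet, so concert pitches are written a minor third down.
G5 -> E5
Fb5 -> Db5
Cb5 -> Ab4
Abb5 -> Fb5
A#4 -> F##4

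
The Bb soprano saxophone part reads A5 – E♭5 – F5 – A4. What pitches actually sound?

Written C4 on the Bb soprano saxophone sounds as Bb3, a major second lower; apply that shift to every note.
A5 to G5
Eb5 to Db5
F5 to Eb5
A4 to G4

G5 Db5 Eb5 G4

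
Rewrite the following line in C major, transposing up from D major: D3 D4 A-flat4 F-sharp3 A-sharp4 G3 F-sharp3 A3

C4 C5 Gb5 E4 G#5 F4 E4 G4

D major to C major up is a minor seventh, so every note moves up by that interval.
D3 gives C4
D4 gives C5
Ab4 gives Gb5
F#3 gives E4
A#4 gives G#5
G3 gives F4
F#3 gives E4
A3 gives G4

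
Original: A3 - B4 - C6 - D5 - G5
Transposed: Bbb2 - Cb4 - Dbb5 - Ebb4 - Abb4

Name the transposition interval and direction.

down an augmented seventh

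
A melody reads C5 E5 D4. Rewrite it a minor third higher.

C5 up a minor third is Eb5.
E5 up a minor third is G5.
D4: a third up reaches F, and 3 semitones makes it F4.

Eb5 G5 F4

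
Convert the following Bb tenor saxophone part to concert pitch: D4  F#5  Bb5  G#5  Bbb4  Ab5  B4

C3 E4 Ab4 F#4 Abb3 Gb4 A3

The Bb tenor saxophone sounds a major ninth below written, so transpose each written note down a major ninth.
D4 → C3
F#5 → E4
Bb5 → Ab4
G#5 → F#4
Bbb4 → Abb3
Ab5 → Gb4
B4 → A3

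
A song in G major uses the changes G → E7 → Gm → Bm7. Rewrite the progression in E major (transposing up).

G major up to E major is a major sixth; each chord root moves by that interval while the quality stays the same.
G: root G up a major sixth → E, giving E.
E7: root E up a major sixth → C#, giving C#7.
Gm: root G up a major sixth → E, giving Em.
Bm7: root B up a major sixth → G#, giving G#m7.

E C#7 Em G#m7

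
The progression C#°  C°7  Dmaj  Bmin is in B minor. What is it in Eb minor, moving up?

F° Fb°7 Gbmaj Ebmin

B minor up to Eb minor is a diminished fourth; each chord root moves by that interval while the quality stays the same.
C#°: root C# up a diminished fourth → F, giving F°.
C°7: root C up a diminished fourth → Fb, giving Fb°7.
Dmaj: root D up a diminished fourth → Gb, giving Gbmaj.
Bmin: root B up a diminished fourth → Eb, giving Ebmin.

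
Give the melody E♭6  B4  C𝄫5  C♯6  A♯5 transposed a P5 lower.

Eb6: a fifth down reaches A, and 7 semitones makes it Ab5.
A perfect fifth down from B4 gives E4.
Cbb5 down a perfect fifth is Fbb4.
C#6: a fifth down reaches F, and 7 semitones makes it F#5.
A perfect fifth down from A#5 gives D#5.

Ab5 E4 Fbb4 F#5 D#5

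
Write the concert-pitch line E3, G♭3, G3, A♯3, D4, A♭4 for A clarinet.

G3 Bbb3 Bb3 C#4 F4 Cb5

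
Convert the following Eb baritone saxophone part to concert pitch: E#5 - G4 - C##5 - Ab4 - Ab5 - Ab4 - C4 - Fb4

G#3 Bb2 E#3 Cb3 Cb4 Cb3 Eb2 Abb2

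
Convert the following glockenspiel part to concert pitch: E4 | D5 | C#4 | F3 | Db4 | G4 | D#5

E6 D7 C#6 F5 Db6 G6 D#7

The glockenspiel sounds a perfect fifteenth above written, so transpose each written note up a perfect fifteenth.
E4 gives E6
D5 gives D7
C#4 gives C#6
F3 gives F5
Db4 gives Db6
G4 gives G6
D#5 gives D#7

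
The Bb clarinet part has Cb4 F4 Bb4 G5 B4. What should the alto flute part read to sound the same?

First find concert pitch: the Bb clarinet sounds a major second below written, so Cb4 F4 Bb4 G5 B4 sounds Bbb3 Eb4 Ab4 F5 A4.
Then write for alto flute: it sounds a perfect fourth below written, so the part must be a perfect fourth above concert.
Bbb3 → Ebb4
Eb4 → Ab4
Ab4 → Db5
F5 → Bb5
A4 → D5

Ebb4 Ab4 Db5 Bb5 D5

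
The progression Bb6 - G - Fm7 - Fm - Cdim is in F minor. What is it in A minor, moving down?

F minor down to A minor is a minor sixth; each chord root moves by that interval while the quality stays the same.
Bb6: root Bb down a minor sixth → D, giving D6.
G: root G down a minor sixth → B, giving B.
Fm7: root F down a minor sixth → A, giving Am7.
Fm: root F down a minor sixth → A, giving Am.
Cdim: root C down a minor sixth → E, giving Edim.

D6 B Am7 Am Edim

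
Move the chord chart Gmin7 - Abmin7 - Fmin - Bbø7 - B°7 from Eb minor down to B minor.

D#min7 Emin7 C#min F#ø7 F##°7

Eb minor down to B minor is a diminished fourth; each chord root moves by that interval while the quality stays the same.
Gmin7: root G down a diminished fourth → D#, giving D#min7.
Abmin7: root Ab down a diminished fourth → E, giving Emin7.
Fmin: root F down a diminished fourth → C#, giving C#min.
Bbø7: root Bb down a diminished fourth → F#, giving F#ø7.
B°7: root B down a diminished fourth → F##, giving F##°7.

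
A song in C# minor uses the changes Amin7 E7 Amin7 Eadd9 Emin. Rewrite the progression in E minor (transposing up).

C# minor up to E minor is a minor third; each chord root moves by that interval while the quality stays the same.
Amin7: root A up a minor third → C, giving Cmin7.
E7: root E up a minor third → G, giving G7.
Amin7: root A up a minor third → C, giving Cmin7.
Eadd9: root E up a minor third → G, giving Gadd9.
Emin: root E up a minor third → G, giving Gmin.

Cmin7 G7 Cmin7 Gadd9 Gmin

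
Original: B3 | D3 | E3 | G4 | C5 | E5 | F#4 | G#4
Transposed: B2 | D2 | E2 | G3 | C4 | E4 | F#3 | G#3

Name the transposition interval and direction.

down a perfect octave

Take the first pair: B3 → B2. B to B spans 8 letter names, so the interval is some kind of octave.
B2 to B3 is 12 semitones, which makes it a perfect octave; the second version is lower, so the direction is down.
Checking another pair — G#4 → G#3 — gives the same interval.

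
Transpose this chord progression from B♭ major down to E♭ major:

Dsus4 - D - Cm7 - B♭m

Gsus4 G Fm7 Ebm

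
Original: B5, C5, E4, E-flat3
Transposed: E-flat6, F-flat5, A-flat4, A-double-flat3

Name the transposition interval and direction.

Take the first pair: B5 → Eb6. B to E spans 4 letter names, so the interval is some kind of fourth.
B5 to Eb6 is 4 semitones, which makes it a diminished fourth; the second version is higher, so the direction is up.
Checking another pair — Eb3 → Abb3 — gives the same interval.

up a diminished fourth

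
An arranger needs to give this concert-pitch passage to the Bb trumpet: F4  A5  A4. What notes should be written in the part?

G4 B5 B4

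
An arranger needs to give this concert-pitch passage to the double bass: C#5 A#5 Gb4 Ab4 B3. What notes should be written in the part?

The double bass sounds a perfect octave below written, so the written part must be a perfect octave above concert — transpose each note up.
C#5 becomes C#6
A#5 becomes A#6
Gb4 becomes Gb5
Ab4 becomes Ab5
B3 becomes B4

C#6 A#6 Gb5 Ab5 B4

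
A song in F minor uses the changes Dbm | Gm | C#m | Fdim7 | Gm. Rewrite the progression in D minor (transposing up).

F minor up to D minor is a major sixth; each chord root moves by that interval while the quality stays the same.
Dbm: root Db up a major sixth → Bb, giving Bbm.
Gm: root G up a major sixth → E, giving Em.
C#m: root C# up a major sixth → A#, giving A#m.
Fdim7: root F up a major sixth → D, giving Ddim7.
Gm: root G up a major sixth → E, giving Em.

Bbm Em A#m Ddim7 Em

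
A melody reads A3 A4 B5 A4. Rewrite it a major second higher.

A3 becomes B3
A4 becomes B4
B5 becomes C#6
A4 becomes B4

B3 B4 C#6 B4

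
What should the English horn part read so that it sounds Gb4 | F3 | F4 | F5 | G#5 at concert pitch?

Db5 C4 C5 C6 D#6

The English horn sounds a perfect fifth below written, so the written part must be a perfect fifth above concert — transpose each note up.
Gb4 to Db5
F3 to C4
F4 to C5
F5 to C6
G#5 to D#6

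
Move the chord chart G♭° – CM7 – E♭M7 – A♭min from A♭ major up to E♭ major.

Db° GM7 BbM7 Ebmin

A♭ major up to E♭ major is a perfect fifth; each chord root moves by that interval while the quality stays the same.
G♭°: root G♭ up a perfect fifth → Db, giving Db°.
CM7: root C up a perfect fifth → G, giving GM7.
E♭M7: root E♭ up a perfect fifth → Bb, giving BbM7.
A♭min: root A♭ up a perfect fifth → Eb, giving Ebmin.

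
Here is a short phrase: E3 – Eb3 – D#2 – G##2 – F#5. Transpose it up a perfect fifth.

B3 Bb3 A#2 D##3 C#6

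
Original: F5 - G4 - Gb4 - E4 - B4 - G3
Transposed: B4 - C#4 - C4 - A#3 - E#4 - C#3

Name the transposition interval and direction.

down a diminished fifth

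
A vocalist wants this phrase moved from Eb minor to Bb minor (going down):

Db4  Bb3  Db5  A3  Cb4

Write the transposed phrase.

Ab3 F3 Ab4 E3 Gb3

From Eb down to Bb is a perfect fourth; apply that to each pitch.
Db4 to Ab3
Bb3 to F3
Db5 to Ab4
A3 to E3
Cb4 to Gb3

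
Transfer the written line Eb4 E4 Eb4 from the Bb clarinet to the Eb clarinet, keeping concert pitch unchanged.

First find concert pitch: the Bb clarinet sounds a major second below written, so Eb4 E4 Eb4 sounds Db4 D4 Db4.
Then write for Eb clarinet: it sounds a minor third above written, so the part must be a minor third below concert.
Db4 → Bb3
D4 → B3
Db4 → Bb3

Bb3 B3 Bb3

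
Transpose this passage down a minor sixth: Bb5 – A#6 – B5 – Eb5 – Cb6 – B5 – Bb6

D5 C##6 D#5 G4 Eb5 D#5 D6

Bb5 down a minor sixth is D5.
A minor sixth down from A#6 gives C##6.
B5: a sixth down reaches D, and 8 semitones makes it D#5.
Eb5 down a minor sixth is G4.
A minor sixth down from Cb6 gives Eb5.
B5 down a minor sixth is D#5.
A minor sixth down from Bb6 gives D6.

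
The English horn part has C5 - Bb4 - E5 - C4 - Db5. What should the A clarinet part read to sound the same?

First find concert pitch: the English horn sounds a perfect fifth below written, so C5 Bb4 E5 C4 Db5 sounds F4 Eb4 A4 F3 Gb4.
Then write for A clarinet: it sounds a minor third below written, so the part must be a minor third above concert.
F4 → Ab4
Eb4 → Gb4
A4 → C5
F3 → Ab3
Gb4 → Bbb4

Ab4 Gb4 C5 Ab3 Bbb4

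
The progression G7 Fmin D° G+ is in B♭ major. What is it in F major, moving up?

D7 Cmin A° D+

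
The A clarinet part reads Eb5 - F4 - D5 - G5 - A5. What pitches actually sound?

C5 D4 B4 E5 F#5

The A clarinet sounds a minor third below written, so transpose each written note down a minor third.
Eb5 -> C5
F4 -> D4
D5 -> B4
G5 -> E5
A5 -> F#5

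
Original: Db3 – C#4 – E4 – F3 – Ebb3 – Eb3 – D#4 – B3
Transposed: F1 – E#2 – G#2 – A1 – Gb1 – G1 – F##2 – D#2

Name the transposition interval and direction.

down a minor thirteenth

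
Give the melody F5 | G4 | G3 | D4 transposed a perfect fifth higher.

C6 D5 D4 A4

F5 becomes C6
G4 becomes D5
G3 becomes D4
D4 becomes A4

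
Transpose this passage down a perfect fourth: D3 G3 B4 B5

A2 D3 F#4 F#5

D3 to A2
G3 to D3
B4 to F#4
B5 to F#5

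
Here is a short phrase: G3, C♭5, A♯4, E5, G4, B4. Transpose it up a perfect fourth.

C4 Fb5 D#5 A5 C5 E5

G3 up a perfect fourth is C4.
Cb5: a fourth up reaches F, and 5 semitones makes it Fb5.
A#4: a fourth up reaches D, and 5 semitones makes it D#5.
A perfect fourth up from E5 gives A5.
A perfect fourth up from G4 gives C5.
B4 up a perfect fourth is E5.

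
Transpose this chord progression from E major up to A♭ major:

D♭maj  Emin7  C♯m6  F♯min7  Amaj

E major up to A♭ major is a diminished fourth; each chord root moves by that interval while the quality stays the same.
D♭maj: root D♭ up a diminished fourth → Gbb, giving Gbbmaj.
Emin7: root E up a diminished fourth → Ab, giving Abmin7.
C♯m6: root C♯ up a diminished fourth → F, giving Fm6.
F♯min7: root F♯ up a diminished fourth → Bb, giving Bbmin7.
Amaj: root A up a diminished fourth → Db, giving Dbmaj.

Gbbmaj Abmin7 Fm6 Bbmin7 Dbmaj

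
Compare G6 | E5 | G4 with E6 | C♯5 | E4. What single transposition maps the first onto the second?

From G6 to E6 is 3 letter names — a third of some quality.
E6 to G6 is 3 semitones, which makes it a minor third; the second version is lower, so the direction is down.
Checking another pair — G4 → E4 — gives the same interval.

down a minor third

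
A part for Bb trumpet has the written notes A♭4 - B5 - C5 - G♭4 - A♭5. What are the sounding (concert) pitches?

Written C4 on the Bb trumpet sounds as Bb3, a major second lower; apply that shift to every note.
Ab4 to Gb4
B5 to A5
C5 to Bb4
Gb4 to Fb4
Ab5 to Gb5

Gb4 A5 Bb4 Fb4 Gb5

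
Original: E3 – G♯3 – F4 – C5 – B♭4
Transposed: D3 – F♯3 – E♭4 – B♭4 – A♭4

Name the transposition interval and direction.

down a major second

From E3 to D3 is 2 letter names — a second of some quality.
D3 to E3 is 2 semitones, which makes it a major second; the second version is lower, so the direction is down.
Checking another pair — Bb4 → Ab4 — gives the same interval.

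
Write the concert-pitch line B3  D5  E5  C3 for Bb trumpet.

Written C4 sounds as Bb3 on the Bb trumpet, so concert pitches are written a major second up.
B3 -> C#4
D5 -> E5
E5 -> F#5
C3 -> D3

C#4 E5 F#5 D3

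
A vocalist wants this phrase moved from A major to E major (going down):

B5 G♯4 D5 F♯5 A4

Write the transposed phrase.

A major to E major down is a perfect fourth, so every note moves down by that interval.
B5 to F#5
G#4 to D#4
D5 to A4
F#5 to C#5
A4 to E4

F#5 D#4 A4 C#5 E4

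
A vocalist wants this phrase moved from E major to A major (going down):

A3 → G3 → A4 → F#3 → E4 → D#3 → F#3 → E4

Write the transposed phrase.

E major to A major down is a perfect fifth, so every note moves down by that interval.
A3 gives D3
G3 gives C3
A4 gives D4
F#3 gives B2
E4 gives A3
D#3 gives G#2
F#3 gives B2
E4 gives A3

D3 C3 D4 B2 A3 G#2 B2 A3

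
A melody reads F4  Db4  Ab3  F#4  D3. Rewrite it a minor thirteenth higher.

Db6 Bbb5 Fb5 D6 Bb4

A minor thirteenth up from F4 gives Db6.
A minor thirteenth up from Db4 gives Bbb5.
A minor thirteenth up from Ab3 gives Fb5.
F#4 up a minor thirteenth is D6.
D3 up a minor thirteenth is Bb4.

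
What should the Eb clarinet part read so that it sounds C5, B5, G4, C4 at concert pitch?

Written C4 sounds as Eb4 on the Eb clarinet, so concert pitches are written a minor third down.
C5 → A4
B5 → G#5
G4 → E4
C4 → A3

A4 G#5 E4 A3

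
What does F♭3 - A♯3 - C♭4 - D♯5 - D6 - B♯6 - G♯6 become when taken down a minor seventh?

Gb2 B#2 Db3 E#4 E5 C##6 A#5

Fb3 to Gb2
A#3 to B#2
Cb4 to Db3
D#5 to E#4
D6 to E5
B#6 to C##6
G#6 to A#5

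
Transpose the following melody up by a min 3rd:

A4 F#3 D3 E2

C5 A3 F3 G2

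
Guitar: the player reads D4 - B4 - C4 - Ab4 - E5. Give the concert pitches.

D3 B3 C3 Ab3 E4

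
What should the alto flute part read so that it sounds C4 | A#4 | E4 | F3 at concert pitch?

F4 D#5 A4 Bb3

The alto flute sounds a perfect fourth below written, so the written part must be a perfect fourth above concert — transpose each note up.
C4 becomes F4
A#4 becomes D#5
E4 becomes A4
F3 becomes Bb3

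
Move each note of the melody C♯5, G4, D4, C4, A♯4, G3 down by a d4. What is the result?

C#5 down a diminished fourth is G##4.
A diminished fourth down from G4 gives D#4.
A diminished fourth down from D4 gives A#3.
C4: a fourth down reaches G, and 4 semitones makes it G#3.
A diminished fourth down from A#4 gives E##4.
A diminished fourth down from G3 gives D#3.

G##4 D#4 A#3 G#3 E##4 D#3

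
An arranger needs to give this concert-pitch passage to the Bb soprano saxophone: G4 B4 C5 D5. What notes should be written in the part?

A4 C#5 D5 E5

Written C4 sounds as Bb3 on the Bb soprano saxophone, so concert pitches are written a major second up.
G4 gives A4
B4 gives C#5
C5 gives D5
D5 gives E5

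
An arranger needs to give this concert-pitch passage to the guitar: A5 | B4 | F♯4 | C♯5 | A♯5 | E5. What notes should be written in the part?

The guitar sounds a perfect octave below written, so the written part must be a perfect octave above concert — transpose each note up.
A5 gives A6
B4 gives B5
F#4 gives F#5
C#5 gives C#6
A#5 gives A#6
E5 gives E6

A6 B5 F#5 C#6 A#6 E6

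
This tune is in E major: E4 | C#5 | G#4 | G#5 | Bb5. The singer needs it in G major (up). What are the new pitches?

From E up to G is a minor third; apply that to each pitch.
E4 → G4
C#5 → E5
G#4 → B4
G#5 → B5
Bb5 → Db6

G4 E5 B4 B5 Db6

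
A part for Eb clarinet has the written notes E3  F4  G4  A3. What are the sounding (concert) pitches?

G3 Ab4 Bb4 C4

The Eb clarinet sounds a minor third above written, so transpose each written note up a minor third.
E3 becomes G3
F4 becomes Ab4
G4 becomes Bb4
A3 becomes C4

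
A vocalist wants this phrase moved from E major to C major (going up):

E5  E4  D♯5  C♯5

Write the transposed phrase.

C6 C5 B5 A5

From E up to C is a minor sixth; apply that to each pitch.
E5 -> C6
E4 -> C5
D#5 -> B5
C#5 -> A5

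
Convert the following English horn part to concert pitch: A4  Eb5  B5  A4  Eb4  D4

D4 Ab4 E5 D4 Ab3 G3

Written C4 on the English horn sounds as F3, a perfect fifth lower; apply that shift to every note.
A4 → D4
Eb5 → Ab4
B5 → E5
A4 → D4
Eb4 → Ab3
D4 → G3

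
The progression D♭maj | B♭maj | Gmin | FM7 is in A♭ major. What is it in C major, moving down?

Fmaj Dmaj Bmin AM7

A♭ major down to C major is a minor sixth; each chord root moves by that interval while the quality stays the same.
D♭maj: root D♭ down a minor sixth → F, giving Fmaj.
B♭maj: root B♭ down a minor sixth → D, giving Dmaj.
Gmin: root G down a minor sixth → B, giving Bmin.
FM7: root F down a minor sixth → A, giving AM7.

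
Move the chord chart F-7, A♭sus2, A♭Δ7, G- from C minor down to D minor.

G-7 Bbsus2 BbΔ7 A-

C minor down to D minor is a minor seventh; each chord root moves by that interval while the quality stays the same.
F-7: root F down a minor seventh → G, giving G-7.
A♭sus2: root A♭ down a minor seventh → Bb, giving Bbsus2.
A♭Δ7: root A♭ down a minor seventh → Bb, giving BbΔ7.
G-: root G down a minor seventh → A, giving A-.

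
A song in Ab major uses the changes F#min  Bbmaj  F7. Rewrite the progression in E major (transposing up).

Ab major up to E major is an augmented fifth; each chord root moves by that interval while the quality stays the same.
F#min: root F# up an augmented fifth → C##, giving C##min.
Bbmaj: root Bb up an augmented fifth → F#, giving F#maj.
F7: root F up an augmented fifth → C#, giving C#7.

C##min F#maj C#7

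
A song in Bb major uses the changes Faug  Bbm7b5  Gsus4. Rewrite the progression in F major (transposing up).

Bb major up to F major is a perfect fifth; each chord root moves by that interval while the quality stays the same.
Faug: root F up a perfect fifth → C, giving Caug.
Bbm7b5: root Bb up a perfect fifth → F, giving Fm7b5.
Gsus4: root G up a perfect fifth → D, giving Dsus4.

Caug Fm7b5 Dsus4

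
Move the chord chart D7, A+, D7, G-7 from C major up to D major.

C major up to D major is a major second; each chord root moves by that interval while the quality stays the same.
D7: root D up a major second → E, giving E7.
A+: root A up a major second → B, giving B+.
D7: root D up a major second → E, giving E7.
G-7: root G up a major second → A, giving A-7.

E7 B+ E7 A-7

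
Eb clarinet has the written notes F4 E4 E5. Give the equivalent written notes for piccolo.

First find concert pitch: the Eb clarinet sounds a minor third above written, so F4 E4 E5 sounds Ab4 G4 G5.
Then write for piccolo: it sounds a perfect octave above written, so the part must be a perfect octave below concert.
Ab4 → Ab3
G4 → G3
G5 → G4

Ab3 G3 G4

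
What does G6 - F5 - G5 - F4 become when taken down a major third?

A major third down from G6 gives Eb6.
F5 down a major third is Db5.
G5 down a major third is Eb5.
F4 down a major third is Db4.

Eb6 Db5 Eb5 Db4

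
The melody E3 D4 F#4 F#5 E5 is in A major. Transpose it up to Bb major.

F3 Eb4 G4 G5 F5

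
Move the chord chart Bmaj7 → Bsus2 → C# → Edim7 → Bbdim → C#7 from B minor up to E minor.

B minor up to E minor is a perfect fourth; each chord root moves by that interval while the quality stays the same.
Bmaj7: root B up a perfect fourth → E, giving Emaj7.
Bsus2: root B up a perfect fourth → E, giving Esus2.
C#: root C# up a perfect fourth → F#, giving F#.
Edim7: root E up a perfect fourth → A, giving Adim7.
Bbdim: root Bb up a perfect fourth → Eb, giving Ebdim.
C#7: root C# up a perfect fourth → F#, giving F#7.

Emaj7 Esus2 F# Adim7 Ebdim F#7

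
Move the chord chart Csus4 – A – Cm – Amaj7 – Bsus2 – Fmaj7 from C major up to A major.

Asus4 F# Am F#maj7 G#sus2 Dmaj7

C major up to A major is a major sixth; each chord root moves by that interval while the quality stays the same.
Csus4: root C up a major sixth → A, giving Asus4.
A: root A up a major sixth → F#, giving F#.
Cm: root C up a major sixth → A, giving Am.
Amaj7: root A up a major sixth → F#, giving F#maj7.
Bsus2: root B up a major sixth → G#, giving G#sus2.
Fmaj7: root F up a major sixth → D, giving Dmaj7.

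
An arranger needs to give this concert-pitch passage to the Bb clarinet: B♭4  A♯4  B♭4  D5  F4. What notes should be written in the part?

The Bb clarinet sounds a major second below written, so the written part must be a major second above concert — transpose each note up.
Bb4 becomes C5
A#4 becomes B#4
Bb4 becomes C5
D5 becomes E5
F4 becomes G4

C5 B#4 C5 E5 G4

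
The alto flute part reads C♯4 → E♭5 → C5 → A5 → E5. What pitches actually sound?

G#3 Bb4 G4 E5 B4

Written C4 on the alto flute sounds as G3, a perfect fourth lower; apply that shift to every note.
C#4 gives G#3
Eb5 gives Bb4
C5 gives G4
A5 gives E5
E5 gives B4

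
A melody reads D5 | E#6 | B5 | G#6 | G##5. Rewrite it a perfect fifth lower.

G4 A#5 E5 C#6 C##5

D5 down a perfect fifth is G4.
E#6 down a perfect fifth is A#5.
B5: a fifth down reaches E, and 7 semitones makes it E5.
G#6: a fifth down reaches C, and 7 semitones makes it C#6.
G##5: a fifth down reaches C, and 7 semitones makes it C##5.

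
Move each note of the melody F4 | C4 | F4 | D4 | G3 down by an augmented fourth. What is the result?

An augmented fourth down from F4 gives Cb4.
C4 down an augmented fourth is Gb3.
F4: a fourth down reaches C, and 6 semitones makes it Cb4.
An augmented fourth down from D4 gives Ab3.
G3: a fourth down reaches D, and 6 semitones makes it Db3.

Cb4 Gb3 Cb4 Ab3 Db3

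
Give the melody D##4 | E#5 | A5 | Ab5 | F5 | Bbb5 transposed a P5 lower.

D##4 becomes G##3
E#5 becomes A#4
A5 becomes D5
Ab5 becomes Db5
F5 becomes Bb4
Bbb5 becomes Ebb5

G##3 A#4 D5 Db5 Bb4 Ebb5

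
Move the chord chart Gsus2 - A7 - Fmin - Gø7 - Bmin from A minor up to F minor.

A minor up to F minor is a minor sixth; each chord root moves by that interval while the quality stays the same.
Gsus2: root G up a minor sixth → Eb, giving Ebsus2.
A7: root A up a minor sixth → F, giving F7.
Fmin: root F up a minor sixth → Db, giving Dbmin.
Gø7: root G up a minor sixth → Eb, giving Ebø7.
Bmin: root B up a minor sixth → G, giving Gmin.

Ebsus2 F7 Dbmin Ebø7 Gmin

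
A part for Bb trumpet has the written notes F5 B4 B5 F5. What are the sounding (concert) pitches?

Eb5 A4 A5 Eb5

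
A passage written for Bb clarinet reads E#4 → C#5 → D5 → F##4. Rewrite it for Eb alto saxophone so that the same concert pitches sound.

First find concert pitch: the Bb clarinet sounds a major second below written, so E#4 C#5 D5 F##4 sounds D#4 B4 C5 E#4.
Then write for Eb alto saxophone: it sounds a major sixth below written, so the part must be a major sixth above concert.
D#4 → B#4
B4 → G#5
C5 → A5
E#4 → C##5

B#4 G#5 A5 C##5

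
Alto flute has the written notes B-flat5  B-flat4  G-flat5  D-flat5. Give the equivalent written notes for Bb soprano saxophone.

G5 G4 Eb5 Bb4

First find concert pitch: the alto flute sounds a perfect fourth below written, so B-flat5 B-flat4 G-flat5 D-flat5 sounds F5 F4 Db5 Ab4.
Then write for Bb soprano saxophone: it sounds a major second below written, so the part must be a major second above concert.
F5 → G5
F4 → G4
Db5 → Eb5
Ab4 → Bb4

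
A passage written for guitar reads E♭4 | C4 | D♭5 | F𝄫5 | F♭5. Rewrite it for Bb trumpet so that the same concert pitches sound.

First find concert pitch: the guitar sounds a perfect octave below written, so E♭4 C4 D♭5 F𝄫5 F♭5 sounds Eb3 C3 Db4 Fbb4 Fb4.
Then write for Bb trumpet: it sounds a major second below written, so the part must be a major second above concert.
Eb3 → F3
C3 → D3
Db4 → Eb4
Fbb4 → Gbb4
Fb4 → Gb4

F3 D3 Eb4 Gbb4 Gb4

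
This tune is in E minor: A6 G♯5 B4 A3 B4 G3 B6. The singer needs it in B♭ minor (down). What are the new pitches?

E minor to B♭ minor down is an augmented fourth, so every note moves down by that interval.
A6 -> Eb6
G#5 -> D5
B4 -> F4
A3 -> Eb3
B4 -> F4
G3 -> Db3
B6 -> F6

Eb6 D5 F4 Eb3 F4 Db3 F6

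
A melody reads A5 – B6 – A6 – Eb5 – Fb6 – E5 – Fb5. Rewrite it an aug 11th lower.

A5: an eleventh down reaches E, and 18 semitones makes it Eb4.
An augmented eleventh down from B6 gives F5.
A6: an eleventh down reaches E, and 18 semitones makes it Eb5.
Eb5: an eleventh down reaches B, and 18 semitones makes it Bbb3.
Fb6 down an augmented eleventh is Cbb5.
An augmented eleventh down from E5 gives Bb3.
Fb5 down an augmented eleventh is Cbb4.

Eb4 F5 Eb5 Bbb3 Cbb5 Bb3 Cbb4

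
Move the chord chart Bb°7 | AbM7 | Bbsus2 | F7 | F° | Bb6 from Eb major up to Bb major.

F°7 EbM7 Fsus2 C7 C° F6

Eb major up to Bb major is a perfect fifth; each chord root moves by that interval while the quality stays the same.
Bb°7: root Bb up a perfect fifth → F, giving F°7.
AbM7: root Ab up a perfect fifth → Eb, giving EbM7.
Bbsus2: root Bb up a perfect fifth → F, giving Fsus2.
F7: root F up a perfect fifth → C, giving C7.
F°: root F up a perfect fifth → C, giving C°.
Bb6: root Bb up a perfect fifth → F, giving F6.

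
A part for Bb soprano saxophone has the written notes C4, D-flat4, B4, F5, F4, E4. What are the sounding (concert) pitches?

Bb3 Cb4 A4 Eb5 Eb4 D4

The Bb soprano saxophone sounds a major second below written, so transpose each written note down a major second.
C4 to Bb3
Db4 to Cb4
B4 to A4
F5 to Eb5
F4 to Eb4
E4 to D4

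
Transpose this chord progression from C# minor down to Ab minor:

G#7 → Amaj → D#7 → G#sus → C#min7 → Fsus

Eb7 Fbmaj Bb7 Ebsus Abmin7 Dbbsus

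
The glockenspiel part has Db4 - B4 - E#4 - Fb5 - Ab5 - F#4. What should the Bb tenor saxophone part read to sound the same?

Eb7 C#8 F##7 Gb8 Bb8 G#7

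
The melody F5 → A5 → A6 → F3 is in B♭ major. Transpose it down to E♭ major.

Bb4 D5 D6 Bb2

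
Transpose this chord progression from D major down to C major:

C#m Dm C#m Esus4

Bm Cm Bm Dsus4

D major down to C major is a major second; each chord root moves by that interval while the quality stays the same.
C#m: root C# down a major second → B, giving Bm.
Dm: root D down a major second → C, giving Cm.
C#m: root C# down a major second → B, giving Bm.
Esus4: root E down a major second → D, giving Dsus4.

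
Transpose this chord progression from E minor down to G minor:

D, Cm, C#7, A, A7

E minor down to G minor is a major sixth; each chord root moves by that interval while the quality stays the same.
D: root D down a major sixth → F, giving F.
Cm: root C down a major sixth → Eb, giving Ebm.
C#7: root C# down a major sixth → E, giving E7.
A: root A down a major sixth → C, giving C.
A7: root A down a major sixth → C, giving C7.

F Ebm E7 C C7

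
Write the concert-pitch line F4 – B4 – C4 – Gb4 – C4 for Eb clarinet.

D4 G#4 A3 Eb4 A3

Written C4 sounds as Eb4 on the Eb clarinet, so concert pitches are written a minor third down.
F4 → D4
B4 → G#4
C4 → A3
Gb4 → Eb4
C4 → A3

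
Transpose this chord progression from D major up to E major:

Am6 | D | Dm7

D major up to E major is a major second; each chord root moves by that interval while the quality stays the same.
Am6: root A up a major second → B, giving Bm6.
D: root D up a major second → E, giving E.
Dm7: root D up a major second → E, giving Em7.

Bm6 E Em7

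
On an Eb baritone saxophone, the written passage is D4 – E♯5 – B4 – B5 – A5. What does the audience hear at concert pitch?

The Eb baritone saxophone sounds a major thirteenth below written, so transpose each written note down a major thirteenth.
D4 → F2
E#5 → G#3
B4 → D3
B5 → D4
A5 → C4

F2 G#3 D3 D4 C4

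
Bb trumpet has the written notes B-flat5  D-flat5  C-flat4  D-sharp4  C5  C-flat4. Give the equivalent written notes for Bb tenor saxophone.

First find concert pitch: the Bb trumpet sounds a major second below written, so B-flat5 D-flat5 C-flat4 D-sharp4 C5 C-flat4 sounds Ab5 Cb5 Bbb3 C#4 Bb4 Bbb3.
Then write for Bb tenor saxophone: it sounds a major ninth below written, so the part must be a major ninth above concert.
Ab5 → Bb6
Cb5 → Db6
Bbb3 → Cb5
C#4 → D#5
Bb4 → C6
Bbb3 → Cb5

Bb6 Db6 Cb5 D#5 C6 Cb5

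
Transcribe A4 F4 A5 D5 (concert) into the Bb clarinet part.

B4 G4 B5 E5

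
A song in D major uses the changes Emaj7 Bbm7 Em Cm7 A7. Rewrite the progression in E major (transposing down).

F#maj7 Cm7 F#m Dm7 B7

D major down to E major is a minor seventh; each chord root moves by that interval while the quality stays the same.
Emaj7: root E down a minor seventh → F#, giving F#maj7.
Bbm7: root Bb down a minor seventh → C, giving Cm7.
Em: root E down a minor seventh → F#, giving F#m.
Cm7: root C down a minor seventh → D, giving Dm7.
A7: root A down a minor seventh → B, giving B7.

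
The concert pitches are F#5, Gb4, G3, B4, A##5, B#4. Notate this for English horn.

C#6 Db5 D4 F#5 E##6 F##5

The English horn sounds a perfect fifth below written, so the written part must be a perfect fifth above concert — transpose each note up.
F#5 becomes C#6
Gb4 becomes Db5
G3 becomes D4
B4 becomes F#5
A##5 becomes E##6
B#4 becomes F##5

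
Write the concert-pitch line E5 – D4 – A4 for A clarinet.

G5 F4 C5

Written C4 sounds as A3 on the A clarinet, so concert pitches are written a minor third up.
E5 to G5
D4 to F4
A4 to C5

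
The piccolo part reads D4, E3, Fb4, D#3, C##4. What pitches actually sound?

D5 E4 Fb5 D#4 C##5

Written C4 on the piccolo sounds as C5, a perfect octave higher; apply that shift to every note.
D4 gives D5
E3 gives E4
Fb4 gives Fb5
D#3 gives D#4
C##4 gives C##5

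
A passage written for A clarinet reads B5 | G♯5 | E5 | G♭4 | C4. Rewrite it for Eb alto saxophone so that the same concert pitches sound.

First find concert pitch: the A clarinet sounds a minor third below written, so B5 G♯5 E5 G♭4 C4 sounds G#5 E#5 C#5 Eb4 A3.
Then write for Eb alto saxophone: it sounds a major sixth below written, so the part must be a major sixth above concert.
G#5 → E#6
E#5 → C##6
C#5 → A#5
Eb4 → C5
A3 → F#4

E#6 C##6 A#5 C5 F#4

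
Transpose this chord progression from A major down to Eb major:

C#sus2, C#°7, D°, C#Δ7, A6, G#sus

A major down to Eb major is an augmented fourth; each chord root moves by that interval while the quality stays the same.
C#sus2: root C# down an augmented fourth → G, giving Gsus2.
C#°7: root C# down an augmented fourth → G, giving G°7.
D°: root D down an augmented fourth → Ab, giving Ab°.
C#Δ7: root C# down an augmented fourth → G, giving GΔ7.
A6: root A down an augmented fourth → Eb, giving Eb6.
G#sus: root G# down an augmented fourth → D, giving Dsus.

Gsus2 G°7 Ab° GΔ7 Eb6 Dsus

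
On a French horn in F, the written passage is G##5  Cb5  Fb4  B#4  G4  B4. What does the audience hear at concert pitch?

C##5 Fb4 Bbb3 E#4 C4 E4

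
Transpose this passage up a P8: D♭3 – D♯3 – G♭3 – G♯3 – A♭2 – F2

Db3: an octave up reaches D, and 12 semitones makes it Db4.
A perfect octave up from D#3 gives D#4.
Gb3: an octave up reaches G, and 12 semitones makes it Gb4.
G#3 up a perfect octave is G#4.
A perfect octave up from Ab2 gives Ab3.
F2 up a perfect octave is F3.

Db4 D#4 Gb4 G#4 Ab3 F3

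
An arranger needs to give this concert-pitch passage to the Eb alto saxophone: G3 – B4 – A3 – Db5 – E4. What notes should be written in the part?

Written C4 sounds as Eb3 on the Eb alto saxophone, so concert pitches are written a major sixth up.
G3 becomes E4
B4 becomes G#5
A3 becomes F#4
Db5 becomes Bb5
E4 becomes C#5

E4 G#5 F#4 Bb5 C#5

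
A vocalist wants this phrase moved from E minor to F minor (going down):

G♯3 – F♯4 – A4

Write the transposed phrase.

From E down to F is a major seventh; apply that to each pitch.
G#3 becomes A2
F#4 becomes G3
A4 becomes Bb3

A2 G3 Bb3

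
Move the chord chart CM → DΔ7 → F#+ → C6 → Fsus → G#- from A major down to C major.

A major down to C major is a major sixth; each chord root moves by that interval while the quality stays the same.
CM: root C down a major sixth → Eb, giving EbM.
DΔ7: root D down a major sixth → F, giving FΔ7.
F#+: root F# down a major sixth → A, giving A+.
C6: root C down a major sixth → Eb, giving Eb6.
Fsus: root F down a major sixth → Ab, giving Absus.
G#-: root G# down a major sixth → B, giving B-.

EbM FΔ7 A+ Eb6 Absus B-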